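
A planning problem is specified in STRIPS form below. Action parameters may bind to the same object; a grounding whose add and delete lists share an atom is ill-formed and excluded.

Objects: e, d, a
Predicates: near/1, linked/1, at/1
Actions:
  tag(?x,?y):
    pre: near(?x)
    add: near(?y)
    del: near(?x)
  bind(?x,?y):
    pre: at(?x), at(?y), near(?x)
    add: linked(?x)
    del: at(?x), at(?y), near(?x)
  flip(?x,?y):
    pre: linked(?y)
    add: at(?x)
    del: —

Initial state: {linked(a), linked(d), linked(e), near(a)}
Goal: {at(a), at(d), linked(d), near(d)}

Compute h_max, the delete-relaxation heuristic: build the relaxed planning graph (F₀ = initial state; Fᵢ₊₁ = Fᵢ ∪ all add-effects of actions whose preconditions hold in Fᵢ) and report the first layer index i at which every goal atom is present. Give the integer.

F0 = init (4 atoms)
F1 = F0 ∪ {at(a), at(d), at(e), near(d), near(e)}  (9 atoms)
goal ⊆ F1  ⇒  h_max = 1

1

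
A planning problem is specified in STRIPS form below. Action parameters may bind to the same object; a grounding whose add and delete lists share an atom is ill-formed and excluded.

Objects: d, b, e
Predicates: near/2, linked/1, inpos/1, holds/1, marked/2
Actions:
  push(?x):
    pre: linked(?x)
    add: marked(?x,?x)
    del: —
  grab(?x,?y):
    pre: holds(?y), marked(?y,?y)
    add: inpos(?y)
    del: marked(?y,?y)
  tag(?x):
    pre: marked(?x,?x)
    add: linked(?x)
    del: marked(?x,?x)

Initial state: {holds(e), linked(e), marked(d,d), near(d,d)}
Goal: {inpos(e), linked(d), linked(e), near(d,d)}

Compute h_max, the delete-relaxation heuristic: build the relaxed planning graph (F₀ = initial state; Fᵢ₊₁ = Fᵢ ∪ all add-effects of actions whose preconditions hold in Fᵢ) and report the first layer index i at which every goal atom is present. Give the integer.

2

F0 = init (4 atoms)
F1 = F0 ∪ {linked(d), marked(e,e)}  (6 atoms)
F2 = F1 ∪ {inpos(e)}  (7 atoms)
goal ⊆ F2  ⇒  h_max = 2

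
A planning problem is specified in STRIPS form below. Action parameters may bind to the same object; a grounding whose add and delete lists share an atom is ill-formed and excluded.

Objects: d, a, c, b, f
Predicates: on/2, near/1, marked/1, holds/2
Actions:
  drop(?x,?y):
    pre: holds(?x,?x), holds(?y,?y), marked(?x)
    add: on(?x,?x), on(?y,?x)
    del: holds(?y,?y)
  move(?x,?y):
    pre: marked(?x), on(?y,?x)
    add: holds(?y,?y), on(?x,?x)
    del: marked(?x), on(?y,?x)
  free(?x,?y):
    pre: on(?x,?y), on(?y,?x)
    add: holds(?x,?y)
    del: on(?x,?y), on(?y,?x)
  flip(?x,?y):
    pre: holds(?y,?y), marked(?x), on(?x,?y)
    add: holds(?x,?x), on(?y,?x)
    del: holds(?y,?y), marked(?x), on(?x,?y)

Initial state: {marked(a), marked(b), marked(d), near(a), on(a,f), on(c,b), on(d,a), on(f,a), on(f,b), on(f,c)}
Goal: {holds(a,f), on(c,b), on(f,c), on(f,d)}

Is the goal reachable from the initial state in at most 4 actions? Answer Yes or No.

1. move(a,d)  →  {holds(d,d), marked(b), marked(d), near(a), on(a,a), on(a,f), on(c,b), on(f,a), on(f,b), on(f,c)}
2. move(b,f)  →  {holds(d,d), holds(f,f), marked(d), near(a), on(a,a), on(a,f), on(b,b), on(c,b), on(f,a), on(f,c)}
3. drop(d,f)  →  {holds(d,d), marked(d), near(a), on(a,a), on(a,f), on(b,b), on(c,b), on(d,d), on(f,a), on(f,c), on(f,d)}
4. free(a,f)  →  {holds(a,f), holds(d,d), marked(d), near(a), on(a,a), on(b,b), on(c,b), on(d,d), on(f,c), on(f,d)}
optimal plan length = 4; 4 ≤ 4

Yes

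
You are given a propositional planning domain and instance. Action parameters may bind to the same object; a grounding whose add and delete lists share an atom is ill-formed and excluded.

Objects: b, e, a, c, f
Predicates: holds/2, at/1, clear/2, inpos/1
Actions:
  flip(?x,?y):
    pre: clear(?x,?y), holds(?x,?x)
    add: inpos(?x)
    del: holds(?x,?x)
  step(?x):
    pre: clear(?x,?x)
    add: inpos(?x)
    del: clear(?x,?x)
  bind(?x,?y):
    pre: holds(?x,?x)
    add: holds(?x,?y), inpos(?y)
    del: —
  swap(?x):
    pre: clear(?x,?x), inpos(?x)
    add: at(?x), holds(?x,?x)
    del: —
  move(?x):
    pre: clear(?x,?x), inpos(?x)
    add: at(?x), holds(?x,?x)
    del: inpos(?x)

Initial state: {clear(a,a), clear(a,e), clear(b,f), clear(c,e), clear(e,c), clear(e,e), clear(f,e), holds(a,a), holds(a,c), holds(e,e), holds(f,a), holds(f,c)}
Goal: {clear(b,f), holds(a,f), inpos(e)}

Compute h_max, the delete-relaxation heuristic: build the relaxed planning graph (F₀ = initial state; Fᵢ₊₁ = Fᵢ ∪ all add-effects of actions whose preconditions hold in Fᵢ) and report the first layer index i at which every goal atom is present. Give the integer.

1

F0 = init (12 atoms)
F1 = F0 ∪ {holds(a,b), holds(a,e), holds(a,f), holds(e,a), holds(e,b), holds(e,c), holds(e,f), inpos(a), inpos(b), inpos(c), inpos(e), inpos(f)}  (24 atoms)
goal ⊆ F1  ⇒  h_max = 1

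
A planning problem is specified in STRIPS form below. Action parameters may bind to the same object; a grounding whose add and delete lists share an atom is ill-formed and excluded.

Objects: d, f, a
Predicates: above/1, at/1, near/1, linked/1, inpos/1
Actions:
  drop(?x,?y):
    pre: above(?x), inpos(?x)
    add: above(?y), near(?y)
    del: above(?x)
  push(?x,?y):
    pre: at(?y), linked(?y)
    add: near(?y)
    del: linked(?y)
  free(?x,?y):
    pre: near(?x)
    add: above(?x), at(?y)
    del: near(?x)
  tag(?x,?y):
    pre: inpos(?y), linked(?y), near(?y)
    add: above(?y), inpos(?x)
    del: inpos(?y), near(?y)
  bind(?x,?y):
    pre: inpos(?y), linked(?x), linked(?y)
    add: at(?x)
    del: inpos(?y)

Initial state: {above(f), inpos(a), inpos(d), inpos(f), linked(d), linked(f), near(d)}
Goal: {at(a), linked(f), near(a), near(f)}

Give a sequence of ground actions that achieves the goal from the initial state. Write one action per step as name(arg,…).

1. drop(f,a)  →  {above(a), inpos(a), inpos(d), inpos(f), linked(d), linked(f), near(a), near(d)}
2. drop(a,f)  →  {above(f), inpos(a), inpos(d), inpos(f), linked(d), linked(f), near(a), near(d), near(f)}
3. free(d,a)  →  {above(d), above(f), at(a), inpos(a), inpos(d), inpos(f), linked(d), linked(f), near(a), near(f)}

drop(f,a); drop(a,f); free(d,a)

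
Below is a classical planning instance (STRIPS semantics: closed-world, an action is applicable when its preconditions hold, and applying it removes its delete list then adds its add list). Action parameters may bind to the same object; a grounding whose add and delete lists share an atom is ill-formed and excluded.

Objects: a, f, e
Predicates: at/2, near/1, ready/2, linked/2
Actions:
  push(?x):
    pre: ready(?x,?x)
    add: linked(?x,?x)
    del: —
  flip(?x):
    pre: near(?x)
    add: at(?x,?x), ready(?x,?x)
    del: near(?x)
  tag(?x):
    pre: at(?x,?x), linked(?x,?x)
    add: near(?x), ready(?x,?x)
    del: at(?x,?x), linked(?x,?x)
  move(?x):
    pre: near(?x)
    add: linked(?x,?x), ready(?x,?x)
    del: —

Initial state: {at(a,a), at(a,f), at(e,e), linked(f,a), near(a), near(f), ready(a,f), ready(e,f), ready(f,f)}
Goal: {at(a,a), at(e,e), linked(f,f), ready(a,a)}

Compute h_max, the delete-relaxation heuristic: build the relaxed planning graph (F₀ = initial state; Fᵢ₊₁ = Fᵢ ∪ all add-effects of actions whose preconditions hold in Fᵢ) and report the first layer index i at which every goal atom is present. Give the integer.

1

F0 = init (9 atoms)
F1 = F0 ∪ {at(f,f), linked(a,a), linked(f,f), ready(a,a)}  (13 atoms)
goal ⊆ F1  ⇒  h_max = 1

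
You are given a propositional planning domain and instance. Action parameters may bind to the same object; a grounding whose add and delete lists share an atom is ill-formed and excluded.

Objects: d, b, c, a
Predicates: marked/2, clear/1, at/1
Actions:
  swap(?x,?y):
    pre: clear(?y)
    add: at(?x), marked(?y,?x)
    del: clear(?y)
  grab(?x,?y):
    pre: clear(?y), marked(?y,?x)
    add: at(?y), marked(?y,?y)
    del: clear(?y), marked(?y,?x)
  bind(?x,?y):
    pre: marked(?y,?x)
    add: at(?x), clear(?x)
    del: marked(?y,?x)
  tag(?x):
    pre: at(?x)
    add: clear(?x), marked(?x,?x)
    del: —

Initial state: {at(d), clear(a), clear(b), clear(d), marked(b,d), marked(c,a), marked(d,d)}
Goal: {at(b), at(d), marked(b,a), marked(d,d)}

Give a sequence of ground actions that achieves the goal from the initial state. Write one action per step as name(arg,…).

swap(b,d); swap(a,b)

1. swap(b,d)  →  {at(b), at(d), clear(a), clear(b), marked(b,d), marked(c,a), marked(d,b), marked(d,d)}
2. swap(a,b)  →  {at(a), at(b), at(d), clear(a), marked(b,a), marked(b,d), marked(c,a), marked(d,b), marked(d,d)}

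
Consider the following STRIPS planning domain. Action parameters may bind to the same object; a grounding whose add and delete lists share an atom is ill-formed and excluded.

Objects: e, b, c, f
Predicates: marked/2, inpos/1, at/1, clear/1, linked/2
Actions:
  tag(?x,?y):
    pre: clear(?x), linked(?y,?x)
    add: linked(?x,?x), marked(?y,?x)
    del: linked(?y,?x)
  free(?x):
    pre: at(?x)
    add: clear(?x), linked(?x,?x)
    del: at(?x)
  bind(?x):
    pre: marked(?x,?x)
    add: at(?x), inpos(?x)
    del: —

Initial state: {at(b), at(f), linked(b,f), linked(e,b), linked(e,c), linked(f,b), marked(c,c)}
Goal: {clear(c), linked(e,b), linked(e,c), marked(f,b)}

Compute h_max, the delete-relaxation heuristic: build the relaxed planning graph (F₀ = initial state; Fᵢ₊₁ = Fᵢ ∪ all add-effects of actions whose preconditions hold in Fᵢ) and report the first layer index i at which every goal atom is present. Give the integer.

F0 = init (7 atoms)
F1 = F0 ∪ {at(c), clear(b), clear(f), inpos(c), linked(b,b), linked(f,f)}  (13 atoms)
F2 = F1 ∪ {clear(c), linked(c,c), marked(b,f), marked(e,b), marked(f,b)}  (18 atoms)
goal ⊆ F2  ⇒  h_max = 2

2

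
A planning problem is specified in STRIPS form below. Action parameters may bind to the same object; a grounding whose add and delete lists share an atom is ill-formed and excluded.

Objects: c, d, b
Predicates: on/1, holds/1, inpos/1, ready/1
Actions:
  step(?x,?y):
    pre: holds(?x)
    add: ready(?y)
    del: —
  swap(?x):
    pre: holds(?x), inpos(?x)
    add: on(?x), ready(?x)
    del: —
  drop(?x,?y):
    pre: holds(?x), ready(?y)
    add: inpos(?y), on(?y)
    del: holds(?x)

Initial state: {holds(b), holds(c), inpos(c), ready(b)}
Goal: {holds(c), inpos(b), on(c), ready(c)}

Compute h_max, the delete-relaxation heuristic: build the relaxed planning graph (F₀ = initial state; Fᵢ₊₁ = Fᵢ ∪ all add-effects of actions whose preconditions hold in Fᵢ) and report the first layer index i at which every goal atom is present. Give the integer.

F0 = init (4 atoms)
F1 = F0 ∪ {inpos(b), on(b), on(c), ready(c), ready(d)}  (9 atoms)
goal ⊆ F1  ⇒  h_max = 1

1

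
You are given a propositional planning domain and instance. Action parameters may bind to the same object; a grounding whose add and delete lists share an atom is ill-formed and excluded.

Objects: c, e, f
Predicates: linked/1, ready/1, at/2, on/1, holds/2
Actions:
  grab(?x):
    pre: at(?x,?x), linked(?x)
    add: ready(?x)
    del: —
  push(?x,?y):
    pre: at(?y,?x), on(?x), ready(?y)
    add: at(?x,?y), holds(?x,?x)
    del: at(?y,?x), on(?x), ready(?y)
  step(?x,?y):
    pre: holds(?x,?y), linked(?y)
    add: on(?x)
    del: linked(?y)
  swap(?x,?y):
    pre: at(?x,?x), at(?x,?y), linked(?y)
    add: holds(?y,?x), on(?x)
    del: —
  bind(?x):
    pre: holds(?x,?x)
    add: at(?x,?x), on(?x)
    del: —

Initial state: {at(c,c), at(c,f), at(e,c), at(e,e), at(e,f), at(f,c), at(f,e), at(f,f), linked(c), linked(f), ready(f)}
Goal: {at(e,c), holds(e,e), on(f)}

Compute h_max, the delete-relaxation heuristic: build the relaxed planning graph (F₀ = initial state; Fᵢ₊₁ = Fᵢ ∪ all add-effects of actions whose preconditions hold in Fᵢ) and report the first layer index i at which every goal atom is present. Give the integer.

F0 = init (11 atoms)
F1 = F0 ∪ {holds(c,c), holds(c,e), holds(c,f), holds(f,c), holds(f,e), holds(f,f), on(c), on(e), on(f), ready(c)}  (21 atoms)
F2 = F1 ∪ {holds(e,e)}  (22 atoms)
goal ⊆ F2  ⇒  h_max = 2

2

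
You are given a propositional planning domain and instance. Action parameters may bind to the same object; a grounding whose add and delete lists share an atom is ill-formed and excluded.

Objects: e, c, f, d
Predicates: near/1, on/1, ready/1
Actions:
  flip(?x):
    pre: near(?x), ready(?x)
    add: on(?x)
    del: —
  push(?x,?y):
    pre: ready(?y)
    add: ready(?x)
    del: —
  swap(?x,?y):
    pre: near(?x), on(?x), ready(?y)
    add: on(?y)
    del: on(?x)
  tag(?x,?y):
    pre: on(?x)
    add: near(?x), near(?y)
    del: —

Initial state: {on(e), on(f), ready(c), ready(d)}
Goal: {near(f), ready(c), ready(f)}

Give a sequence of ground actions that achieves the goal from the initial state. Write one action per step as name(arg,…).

push(f,c); tag(e,f)

1. push(f,c)  →  {on(e), on(f), ready(c), ready(d), ready(f)}
2. tag(e,f)  →  {near(e), near(f), on(e), on(f), ready(c), ready(d), ready(f)}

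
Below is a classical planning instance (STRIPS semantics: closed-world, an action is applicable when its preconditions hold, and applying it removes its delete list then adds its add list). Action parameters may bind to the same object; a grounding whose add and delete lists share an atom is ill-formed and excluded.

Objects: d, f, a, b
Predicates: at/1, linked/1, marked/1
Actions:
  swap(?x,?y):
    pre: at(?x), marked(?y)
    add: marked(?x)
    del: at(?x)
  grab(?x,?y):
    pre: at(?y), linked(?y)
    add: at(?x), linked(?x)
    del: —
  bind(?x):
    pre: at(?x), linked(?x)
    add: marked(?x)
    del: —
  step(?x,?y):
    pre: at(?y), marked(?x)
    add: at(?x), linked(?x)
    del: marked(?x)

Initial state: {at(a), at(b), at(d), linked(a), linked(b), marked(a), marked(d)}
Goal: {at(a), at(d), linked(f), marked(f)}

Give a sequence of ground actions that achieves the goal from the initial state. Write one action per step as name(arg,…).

1. grab(f,a)  →  {at(a), at(b), at(d), at(f), linked(a), linked(b), linked(f), marked(a), marked(d)}
2. swap(f,d)  →  {at(a), at(b), at(d), linked(a), linked(b), linked(f), marked(a), marked(d), marked(f)}

grab(f,a); swap(f,d)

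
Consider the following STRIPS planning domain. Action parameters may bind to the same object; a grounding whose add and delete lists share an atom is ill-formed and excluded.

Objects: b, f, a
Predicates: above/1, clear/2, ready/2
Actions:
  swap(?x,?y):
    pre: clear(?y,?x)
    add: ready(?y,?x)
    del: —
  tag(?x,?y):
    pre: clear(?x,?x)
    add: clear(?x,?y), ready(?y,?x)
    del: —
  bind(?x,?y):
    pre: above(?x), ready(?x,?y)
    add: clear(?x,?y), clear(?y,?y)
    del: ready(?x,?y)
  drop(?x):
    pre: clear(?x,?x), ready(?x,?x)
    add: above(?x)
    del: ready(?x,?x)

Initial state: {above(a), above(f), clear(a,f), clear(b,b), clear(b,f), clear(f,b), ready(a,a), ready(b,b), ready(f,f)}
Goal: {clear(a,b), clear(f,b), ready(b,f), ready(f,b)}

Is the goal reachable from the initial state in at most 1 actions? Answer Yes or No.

No

1. swap(b,f)  →  {above(a), above(f), clear(a,f), clear(b,b), clear(b,f), clear(f,b), ready(a,a), ready(b,b), ready(f,b), ready(f,f)}
2. swap(f,b)  →  {above(a), above(f), clear(a,f), clear(b,b), clear(b,f), clear(f,b), ready(a,a), ready(b,b), ready(b,f), ready(f,b), ready(f,f)}
3. tag(b,a)  →  {above(a), above(f), clear(a,f), clear(b,a), clear(b,b), clear(b,f), clear(f,b), ready(a,a), ready(a,b), ready(b,b), ready(b,f), ready(f,b), ready(f,f)}
4. bind(a,b)  →  {above(a), above(f), clear(a,b), clear(a,f), clear(b,a), clear(b,b), clear(b,f), clear(f,b), ready(a,a), ready(b,b), ready(b,f), ready(f,b), ready(f,f)}
optimal plan length = 4; 4 > 1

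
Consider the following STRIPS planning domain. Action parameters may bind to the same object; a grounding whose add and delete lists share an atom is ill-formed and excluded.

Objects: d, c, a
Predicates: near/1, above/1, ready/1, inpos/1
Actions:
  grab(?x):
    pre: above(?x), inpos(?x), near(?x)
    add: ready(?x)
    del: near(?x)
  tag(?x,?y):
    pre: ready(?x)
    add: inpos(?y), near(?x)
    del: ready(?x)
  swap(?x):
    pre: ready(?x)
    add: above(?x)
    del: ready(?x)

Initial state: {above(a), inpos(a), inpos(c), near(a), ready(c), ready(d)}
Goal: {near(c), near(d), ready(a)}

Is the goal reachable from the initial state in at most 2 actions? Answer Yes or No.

1. grab(a)  →  {above(a), inpos(a), inpos(c), ready(a), ready(c), ready(d)}
2. tag(d,d)  →  {above(a), inpos(a), inpos(c), inpos(d), near(d), ready(a), ready(c)}
3. tag(c,d)  →  {above(a), inpos(a), inpos(c), inpos(d), near(c), near(d), ready(a)}
optimal plan length = 3; 3 > 2

No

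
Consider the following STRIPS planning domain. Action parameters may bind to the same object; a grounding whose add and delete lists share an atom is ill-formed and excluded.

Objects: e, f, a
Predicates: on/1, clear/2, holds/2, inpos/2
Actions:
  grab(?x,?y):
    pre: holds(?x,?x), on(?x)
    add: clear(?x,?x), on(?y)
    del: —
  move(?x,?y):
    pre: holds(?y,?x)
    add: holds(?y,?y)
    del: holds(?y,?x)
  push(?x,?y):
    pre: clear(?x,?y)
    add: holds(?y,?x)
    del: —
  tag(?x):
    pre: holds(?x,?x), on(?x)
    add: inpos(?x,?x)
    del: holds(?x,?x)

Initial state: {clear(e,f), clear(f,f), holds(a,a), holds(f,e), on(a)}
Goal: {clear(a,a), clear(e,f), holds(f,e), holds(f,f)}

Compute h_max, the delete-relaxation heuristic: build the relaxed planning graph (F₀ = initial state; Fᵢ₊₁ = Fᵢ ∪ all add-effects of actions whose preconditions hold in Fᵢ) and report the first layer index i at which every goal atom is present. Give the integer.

F0 = init (5 atoms)
F1 = F0 ∪ {clear(a,a), holds(f,f), inpos(a,a), on(e), on(f)}  (10 atoms)
goal ⊆ F1  ⇒  h_max = 1

1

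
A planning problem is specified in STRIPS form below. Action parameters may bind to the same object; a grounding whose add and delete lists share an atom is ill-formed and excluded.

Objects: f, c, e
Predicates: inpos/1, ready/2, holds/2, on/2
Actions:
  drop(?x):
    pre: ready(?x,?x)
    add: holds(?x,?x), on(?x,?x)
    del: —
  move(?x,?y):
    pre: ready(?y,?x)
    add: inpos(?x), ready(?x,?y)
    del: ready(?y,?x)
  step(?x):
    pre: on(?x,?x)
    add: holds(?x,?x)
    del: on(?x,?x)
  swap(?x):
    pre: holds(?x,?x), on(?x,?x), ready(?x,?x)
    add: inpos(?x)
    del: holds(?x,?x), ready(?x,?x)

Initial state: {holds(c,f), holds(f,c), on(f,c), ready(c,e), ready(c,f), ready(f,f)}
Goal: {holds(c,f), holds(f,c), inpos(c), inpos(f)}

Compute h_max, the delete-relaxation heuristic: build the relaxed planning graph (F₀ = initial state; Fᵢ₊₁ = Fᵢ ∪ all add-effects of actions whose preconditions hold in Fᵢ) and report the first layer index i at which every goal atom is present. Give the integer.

F0 = init (6 atoms)
F1 = F0 ∪ {holds(f,f), inpos(e), inpos(f), on(f,f), ready(e,c), ready(f,c)}  (12 atoms)
F2 = F1 ∪ {inpos(c)}  (13 atoms)
goal ⊆ F2  ⇒  h_max = 2

2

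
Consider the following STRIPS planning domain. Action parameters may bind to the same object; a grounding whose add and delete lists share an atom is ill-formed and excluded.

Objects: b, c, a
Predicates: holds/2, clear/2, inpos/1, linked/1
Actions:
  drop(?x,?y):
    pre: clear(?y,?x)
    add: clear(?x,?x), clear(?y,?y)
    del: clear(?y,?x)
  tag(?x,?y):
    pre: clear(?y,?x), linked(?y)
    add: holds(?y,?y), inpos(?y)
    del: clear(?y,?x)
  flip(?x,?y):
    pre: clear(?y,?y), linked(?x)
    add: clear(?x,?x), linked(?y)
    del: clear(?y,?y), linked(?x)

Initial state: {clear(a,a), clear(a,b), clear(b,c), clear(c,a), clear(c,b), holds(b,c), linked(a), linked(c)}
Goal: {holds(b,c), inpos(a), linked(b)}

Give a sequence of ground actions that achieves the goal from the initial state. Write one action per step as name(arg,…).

drop(b,c); tag(b,a); flip(c,b)

1. drop(b,c)  →  {clear(a,a), clear(a,b), clear(b,b), clear(b,c), clear(c,a), clear(c,c), holds(b,c), linked(a), linked(c)}
2. tag(b,a)  →  {clear(a,a), clear(b,b), clear(b,c), clear(c,a), clear(c,c), holds(a,a), holds(b,c), inpos(a), linked(a), linked(c)}
3. flip(c,b)  →  {clear(a,a), clear(b,c), clear(c,a), clear(c,c), holds(a,a), holds(b,c), inpos(a), linked(a), linked(b)}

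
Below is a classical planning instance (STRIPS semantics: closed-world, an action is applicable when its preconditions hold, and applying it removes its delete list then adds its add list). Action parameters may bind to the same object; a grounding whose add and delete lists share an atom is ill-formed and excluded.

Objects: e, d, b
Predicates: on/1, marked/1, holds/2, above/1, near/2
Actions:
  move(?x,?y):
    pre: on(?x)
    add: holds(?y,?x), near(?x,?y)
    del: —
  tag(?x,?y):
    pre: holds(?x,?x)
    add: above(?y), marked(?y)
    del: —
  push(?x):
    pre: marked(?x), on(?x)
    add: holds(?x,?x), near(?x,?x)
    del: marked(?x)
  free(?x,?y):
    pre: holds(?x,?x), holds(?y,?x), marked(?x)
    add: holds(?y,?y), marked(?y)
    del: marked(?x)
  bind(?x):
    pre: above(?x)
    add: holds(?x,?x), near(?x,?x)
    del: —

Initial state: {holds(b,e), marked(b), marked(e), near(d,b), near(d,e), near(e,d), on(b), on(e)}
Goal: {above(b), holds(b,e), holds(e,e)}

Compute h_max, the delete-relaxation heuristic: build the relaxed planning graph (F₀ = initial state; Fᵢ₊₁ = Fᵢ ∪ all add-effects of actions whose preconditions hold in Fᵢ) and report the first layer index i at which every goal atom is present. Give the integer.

2

F0 = init (8 atoms)
F1 = F0 ∪ {holds(b,b), holds(d,b), holds(d,e), holds(e,b), holds(e,e), near(b,b), near(b,d), near(b,e), near(e,b), near(e,e)}  (18 atoms)
F2 = F1 ∪ {above(b), above(d), above(e), holds(d,d), marked(d)}  (23 atoms)
goal ⊆ F2  ⇒  h_max = 2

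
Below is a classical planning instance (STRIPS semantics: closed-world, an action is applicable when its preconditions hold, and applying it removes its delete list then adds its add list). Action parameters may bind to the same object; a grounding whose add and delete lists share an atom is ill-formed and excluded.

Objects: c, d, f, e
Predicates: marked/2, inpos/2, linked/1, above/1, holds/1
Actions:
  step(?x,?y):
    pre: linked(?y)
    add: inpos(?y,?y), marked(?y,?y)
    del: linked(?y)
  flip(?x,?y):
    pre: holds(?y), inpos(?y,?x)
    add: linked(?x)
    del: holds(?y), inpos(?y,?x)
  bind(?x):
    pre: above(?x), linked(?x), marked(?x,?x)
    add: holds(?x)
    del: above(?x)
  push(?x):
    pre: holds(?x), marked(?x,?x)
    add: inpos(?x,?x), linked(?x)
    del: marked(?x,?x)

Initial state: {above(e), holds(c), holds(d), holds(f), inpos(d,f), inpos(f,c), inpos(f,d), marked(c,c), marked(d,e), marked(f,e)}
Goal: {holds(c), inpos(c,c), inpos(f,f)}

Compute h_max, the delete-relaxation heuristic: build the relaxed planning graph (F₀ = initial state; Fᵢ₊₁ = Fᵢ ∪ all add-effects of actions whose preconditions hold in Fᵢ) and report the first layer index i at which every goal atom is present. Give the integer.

F0 = init (10 atoms)
F1 = F0 ∪ {inpos(c,c), linked(c), linked(d), linked(f)}  (14 atoms)
F2 = F1 ∪ {inpos(d,d), inpos(f,f), marked(d,d), marked(f,f)}  (18 atoms)
goal ⊆ F2  ⇒  h_max = 2

2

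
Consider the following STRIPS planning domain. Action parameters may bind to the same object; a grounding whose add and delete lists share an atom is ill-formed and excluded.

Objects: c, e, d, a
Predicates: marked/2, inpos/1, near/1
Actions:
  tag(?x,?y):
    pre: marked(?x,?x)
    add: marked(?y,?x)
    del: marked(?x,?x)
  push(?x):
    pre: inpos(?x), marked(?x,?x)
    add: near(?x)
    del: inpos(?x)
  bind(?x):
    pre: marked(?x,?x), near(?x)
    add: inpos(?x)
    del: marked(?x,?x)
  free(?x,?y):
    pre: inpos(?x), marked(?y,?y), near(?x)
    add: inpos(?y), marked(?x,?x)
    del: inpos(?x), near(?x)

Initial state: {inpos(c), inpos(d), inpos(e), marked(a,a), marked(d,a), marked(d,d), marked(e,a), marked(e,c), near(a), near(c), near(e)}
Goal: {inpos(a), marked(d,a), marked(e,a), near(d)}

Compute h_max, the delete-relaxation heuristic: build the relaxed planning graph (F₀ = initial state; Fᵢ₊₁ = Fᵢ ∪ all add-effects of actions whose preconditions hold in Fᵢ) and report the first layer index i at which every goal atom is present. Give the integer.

F0 = init (11 atoms)
F1 = F0 ∪ {inpos(a), marked(a,d), marked(c,a), marked(c,c), marked(c,d), marked(e,d), marked(e,e), near(d)}  (19 atoms)
goal ⊆ F1  ⇒  h_max = 1

1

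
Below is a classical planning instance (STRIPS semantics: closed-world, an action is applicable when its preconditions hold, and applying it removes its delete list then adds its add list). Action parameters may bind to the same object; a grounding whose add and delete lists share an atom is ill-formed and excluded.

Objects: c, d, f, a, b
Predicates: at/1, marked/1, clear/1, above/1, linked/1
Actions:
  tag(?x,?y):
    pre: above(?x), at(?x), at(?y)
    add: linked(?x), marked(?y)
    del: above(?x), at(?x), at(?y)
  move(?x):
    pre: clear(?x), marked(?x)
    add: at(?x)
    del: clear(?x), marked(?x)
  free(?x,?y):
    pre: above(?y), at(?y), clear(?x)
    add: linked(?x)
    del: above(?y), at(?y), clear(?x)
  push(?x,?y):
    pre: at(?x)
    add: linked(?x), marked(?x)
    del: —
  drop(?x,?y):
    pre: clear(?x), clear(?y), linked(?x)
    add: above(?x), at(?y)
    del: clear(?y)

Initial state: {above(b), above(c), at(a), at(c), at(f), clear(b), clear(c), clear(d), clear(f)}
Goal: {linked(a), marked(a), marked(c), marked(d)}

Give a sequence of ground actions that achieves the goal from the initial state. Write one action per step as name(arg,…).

1. tag(c,c)  →  {above(b), at(a), at(f), clear(b), clear(c), clear(d), clear(f), linked(c), marked(c)}
2. push(a,c)  →  {above(b), at(a), at(f), clear(b), clear(c), clear(d), clear(f), linked(a), linked(c), marked(a), marked(c)}
3. drop(c,d)  →  {above(b), above(c), at(a), at(d), at(f), clear(b), clear(c), clear(f), linked(a), linked(c), marked(a), marked(c)}
4. push(d,c)  →  {above(b), above(c), at(a), at(d), at(f), clear(b), clear(c), clear(f), linked(a), linked(c), linked(d), marked(a), marked(c), marked(d)}

tag(c,c); push(a,c); drop(c,d); push(d,c)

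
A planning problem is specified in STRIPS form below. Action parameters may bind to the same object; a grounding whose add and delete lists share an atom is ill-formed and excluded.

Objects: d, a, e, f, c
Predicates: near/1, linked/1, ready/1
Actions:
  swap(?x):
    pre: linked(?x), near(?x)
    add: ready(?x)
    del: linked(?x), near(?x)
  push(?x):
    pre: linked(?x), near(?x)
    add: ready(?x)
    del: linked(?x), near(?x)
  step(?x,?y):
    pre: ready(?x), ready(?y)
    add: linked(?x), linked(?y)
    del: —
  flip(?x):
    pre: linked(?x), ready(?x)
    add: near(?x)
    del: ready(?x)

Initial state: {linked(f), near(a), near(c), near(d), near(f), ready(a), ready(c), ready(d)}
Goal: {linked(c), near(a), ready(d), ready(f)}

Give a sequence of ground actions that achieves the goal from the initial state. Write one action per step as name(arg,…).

swap(f); step(d,c)

1. swap(f)  →  {near(a), near(c), near(d), ready(a), ready(c), ready(d), ready(f)}
2. step(d,c)  →  {linked(c), linked(d), near(a), near(c), near(d), ready(a), ready(c), ready(d), ready(f)}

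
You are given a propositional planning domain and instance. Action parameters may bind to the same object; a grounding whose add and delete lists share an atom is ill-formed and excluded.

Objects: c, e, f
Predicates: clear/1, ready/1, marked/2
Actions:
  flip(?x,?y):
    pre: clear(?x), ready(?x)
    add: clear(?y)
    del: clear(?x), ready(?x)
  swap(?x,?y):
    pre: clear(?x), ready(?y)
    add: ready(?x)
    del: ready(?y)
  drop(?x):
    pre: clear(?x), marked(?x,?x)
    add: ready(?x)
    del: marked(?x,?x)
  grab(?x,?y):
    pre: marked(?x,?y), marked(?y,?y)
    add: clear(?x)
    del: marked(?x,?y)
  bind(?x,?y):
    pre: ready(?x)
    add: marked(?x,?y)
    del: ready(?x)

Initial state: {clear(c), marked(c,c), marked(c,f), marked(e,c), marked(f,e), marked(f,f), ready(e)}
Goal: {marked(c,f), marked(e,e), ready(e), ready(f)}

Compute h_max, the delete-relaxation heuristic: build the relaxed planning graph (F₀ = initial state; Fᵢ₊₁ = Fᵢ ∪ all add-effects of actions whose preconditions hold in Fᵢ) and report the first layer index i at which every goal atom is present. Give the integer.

2

F0 = init (7 atoms)
F1 = F0 ∪ {clear(e), clear(f), marked(e,e), marked(e,f), ready(c)}  (12 atoms)
F2 = F1 ∪ {marked(c,e), ready(f)}  (14 atoms)
goal ⊆ F2  ⇒  h_max = 2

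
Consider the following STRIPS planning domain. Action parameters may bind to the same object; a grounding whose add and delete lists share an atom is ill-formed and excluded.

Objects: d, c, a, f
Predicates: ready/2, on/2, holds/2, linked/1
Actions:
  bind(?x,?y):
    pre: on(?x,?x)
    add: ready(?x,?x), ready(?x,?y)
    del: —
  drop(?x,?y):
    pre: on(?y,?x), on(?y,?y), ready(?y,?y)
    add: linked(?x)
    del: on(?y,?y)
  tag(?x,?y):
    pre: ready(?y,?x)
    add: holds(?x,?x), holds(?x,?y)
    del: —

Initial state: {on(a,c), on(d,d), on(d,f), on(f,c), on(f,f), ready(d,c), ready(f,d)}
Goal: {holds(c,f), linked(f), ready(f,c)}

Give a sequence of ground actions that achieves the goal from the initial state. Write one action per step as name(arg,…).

bind(f,c); drop(f,f); tag(c,f)

1. bind(f,c)  →  {on(a,c), on(d,d), on(d,f), on(f,c), on(f,f), ready(d,c), ready(f,c), ready(f,d), ready(f,f)}
2. drop(f,f)  →  {linked(f), on(a,c), on(d,d), on(d,f), on(f,c), ready(d,c), ready(f,c), ready(f,d), ready(f,f)}
3. tag(c,f)  →  {holds(c,c), holds(c,f), linked(f), on(a,c), on(d,d), on(d,f), on(f,c), ready(d,c), ready(f,c), ready(f,d), ready(f,f)}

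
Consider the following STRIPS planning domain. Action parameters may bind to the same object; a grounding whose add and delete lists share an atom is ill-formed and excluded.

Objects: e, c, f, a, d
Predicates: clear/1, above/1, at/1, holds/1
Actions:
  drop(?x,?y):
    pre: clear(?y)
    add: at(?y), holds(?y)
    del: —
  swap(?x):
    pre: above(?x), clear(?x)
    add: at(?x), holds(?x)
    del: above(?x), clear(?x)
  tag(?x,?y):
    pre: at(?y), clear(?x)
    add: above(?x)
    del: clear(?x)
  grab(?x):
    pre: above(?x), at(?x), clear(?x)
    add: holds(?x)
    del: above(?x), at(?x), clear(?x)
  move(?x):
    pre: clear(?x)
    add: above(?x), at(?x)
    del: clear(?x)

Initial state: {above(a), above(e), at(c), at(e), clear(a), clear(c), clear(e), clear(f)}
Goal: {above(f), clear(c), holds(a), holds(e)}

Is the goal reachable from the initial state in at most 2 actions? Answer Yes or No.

1. drop(e,e)  →  {above(a), above(e), at(c), at(e), clear(a), clear(c), clear(e), clear(f), holds(e)}
2. drop(e,a)  →  {above(a), above(e), at(a), at(c), at(e), clear(a), clear(c), clear(e), clear(f), holds(a), holds(e)}
3. tag(f,e)  →  {above(a), above(e), above(f), at(a), at(c), at(e), clear(a), clear(c), clear(e), holds(a), holds(e)}
optimal plan length = 3; 3 > 2

No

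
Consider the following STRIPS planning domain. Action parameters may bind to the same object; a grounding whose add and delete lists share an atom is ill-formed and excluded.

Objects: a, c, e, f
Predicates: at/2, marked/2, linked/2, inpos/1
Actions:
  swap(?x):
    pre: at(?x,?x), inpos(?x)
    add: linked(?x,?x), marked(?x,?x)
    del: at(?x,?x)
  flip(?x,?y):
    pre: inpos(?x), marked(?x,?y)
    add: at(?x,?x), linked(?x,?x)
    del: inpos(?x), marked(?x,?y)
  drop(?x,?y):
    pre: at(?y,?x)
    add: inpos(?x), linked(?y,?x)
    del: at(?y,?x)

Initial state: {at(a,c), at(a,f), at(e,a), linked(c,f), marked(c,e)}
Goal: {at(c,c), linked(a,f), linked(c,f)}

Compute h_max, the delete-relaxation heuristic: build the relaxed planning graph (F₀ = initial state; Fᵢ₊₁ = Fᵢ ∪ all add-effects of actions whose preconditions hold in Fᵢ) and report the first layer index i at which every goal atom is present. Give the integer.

2

F0 = init (5 atoms)
F1 = F0 ∪ {inpos(a), inpos(c), inpos(f), linked(a,c), linked(a,f), linked(e,a)}  (11 atoms)
F2 = F1 ∪ {at(c,c), linked(c,c)}  (13 atoms)
goal ⊆ F2  ⇒  h_max = 2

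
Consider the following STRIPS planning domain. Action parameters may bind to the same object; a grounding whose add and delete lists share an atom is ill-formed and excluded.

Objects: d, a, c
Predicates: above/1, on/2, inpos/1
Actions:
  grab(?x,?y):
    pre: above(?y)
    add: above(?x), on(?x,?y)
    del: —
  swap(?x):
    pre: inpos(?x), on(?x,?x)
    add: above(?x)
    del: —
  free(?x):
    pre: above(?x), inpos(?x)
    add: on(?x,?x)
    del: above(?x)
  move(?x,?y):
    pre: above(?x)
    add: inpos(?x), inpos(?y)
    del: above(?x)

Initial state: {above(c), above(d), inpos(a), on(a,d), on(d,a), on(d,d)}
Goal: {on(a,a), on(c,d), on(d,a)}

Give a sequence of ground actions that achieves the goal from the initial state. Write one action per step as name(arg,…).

grab(a,d); grab(a,a); grab(c,d)

1. grab(a,d)  →  {above(a), above(c), above(d), inpos(a), on(a,d), on(d,a), on(d,d)}
2. grab(a,a)  →  {above(a), above(c), above(d), inpos(a), on(a,a), on(a,d), on(d,a), on(d,d)}
3. grab(c,d)  →  {above(a), above(c), above(d), inpos(a), on(a,a), on(a,d), on(c,d), on(d,a), on(d,d)}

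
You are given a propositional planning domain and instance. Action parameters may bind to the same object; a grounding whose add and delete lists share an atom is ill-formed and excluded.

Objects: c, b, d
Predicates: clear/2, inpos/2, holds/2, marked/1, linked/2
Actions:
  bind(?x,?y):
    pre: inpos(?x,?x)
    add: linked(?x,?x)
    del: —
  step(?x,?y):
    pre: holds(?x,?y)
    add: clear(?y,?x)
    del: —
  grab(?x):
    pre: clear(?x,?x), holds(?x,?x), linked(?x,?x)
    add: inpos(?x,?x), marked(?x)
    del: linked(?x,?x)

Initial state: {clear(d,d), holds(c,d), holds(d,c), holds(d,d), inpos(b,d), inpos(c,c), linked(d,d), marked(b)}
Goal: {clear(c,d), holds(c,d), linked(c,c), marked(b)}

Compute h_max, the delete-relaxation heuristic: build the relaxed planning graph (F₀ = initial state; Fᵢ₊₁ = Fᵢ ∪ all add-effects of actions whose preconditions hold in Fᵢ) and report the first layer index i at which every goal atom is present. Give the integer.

F0 = init (8 atoms)
F1 = F0 ∪ {clear(c,d), clear(d,c), inpos(d,d), linked(c,c), marked(d)}  (13 atoms)
goal ⊆ F1  ⇒  h_max = 1

1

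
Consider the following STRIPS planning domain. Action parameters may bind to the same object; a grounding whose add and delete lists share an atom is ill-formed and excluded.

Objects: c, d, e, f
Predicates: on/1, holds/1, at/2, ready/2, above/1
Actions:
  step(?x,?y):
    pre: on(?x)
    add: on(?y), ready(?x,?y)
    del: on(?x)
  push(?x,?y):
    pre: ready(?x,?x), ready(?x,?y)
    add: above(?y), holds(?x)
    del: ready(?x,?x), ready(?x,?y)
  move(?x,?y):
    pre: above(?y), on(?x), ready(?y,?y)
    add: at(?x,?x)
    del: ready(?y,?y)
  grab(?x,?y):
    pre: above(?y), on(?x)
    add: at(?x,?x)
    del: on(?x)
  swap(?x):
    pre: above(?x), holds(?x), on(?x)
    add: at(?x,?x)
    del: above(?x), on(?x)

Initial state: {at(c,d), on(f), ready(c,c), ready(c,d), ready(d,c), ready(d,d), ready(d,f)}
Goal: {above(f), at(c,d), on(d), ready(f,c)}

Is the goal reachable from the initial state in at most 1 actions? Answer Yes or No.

1. step(f,c)  →  {at(c,d), on(c), ready(c,c), ready(c,d), ready(d,c), ready(d,d), ready(d,f), ready(f,c)}
2. step(c,d)  →  {at(c,d), on(d), ready(c,c), ready(c,d), ready(d,c), ready(d,d), ready(d,f), ready(f,c)}
3. push(d,f)  →  {above(f), at(c,d), holds(d), on(d), ready(c,c), ready(c,d), ready(d,c), ready(f,c)}
optimal plan length = 3; 3 > 1

No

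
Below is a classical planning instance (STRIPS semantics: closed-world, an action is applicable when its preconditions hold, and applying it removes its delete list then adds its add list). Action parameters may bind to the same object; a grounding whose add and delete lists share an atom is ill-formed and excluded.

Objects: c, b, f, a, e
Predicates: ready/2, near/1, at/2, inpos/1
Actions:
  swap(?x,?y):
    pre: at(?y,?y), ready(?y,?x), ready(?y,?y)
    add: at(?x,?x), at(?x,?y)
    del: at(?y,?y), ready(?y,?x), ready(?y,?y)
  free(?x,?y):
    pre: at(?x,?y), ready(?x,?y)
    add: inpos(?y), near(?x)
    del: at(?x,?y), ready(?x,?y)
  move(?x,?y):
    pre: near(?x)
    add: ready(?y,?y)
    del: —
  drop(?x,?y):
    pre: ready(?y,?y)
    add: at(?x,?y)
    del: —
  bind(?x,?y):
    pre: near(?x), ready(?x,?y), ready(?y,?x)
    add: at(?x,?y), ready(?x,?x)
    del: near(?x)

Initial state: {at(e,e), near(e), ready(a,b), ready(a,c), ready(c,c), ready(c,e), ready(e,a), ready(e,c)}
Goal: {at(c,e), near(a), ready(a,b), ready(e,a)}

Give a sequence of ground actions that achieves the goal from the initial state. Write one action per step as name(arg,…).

move(e,e); swap(c,e); drop(a,c); free(a,c)

1. move(e,e)  →  {at(e,e), near(e), ready(a,b), ready(a,c), ready(c,c), ready(c,e), ready(e,a), ready(e,c), ready(e,e)}
2. swap(c,e)  →  {at(c,c), at(c,e), near(e), ready(a,b), ready(a,c), ready(c,c), ready(c,e), ready(e,a)}
3. drop(a,c)  →  {at(a,c), at(c,c), at(c,e), near(e), ready(a,b), ready(a,c), ready(c,c), ready(c,e), ready(e,a)}
4. free(a,c)  →  {at(c,c), at(c,e), inpos(c), near(a), near(e), ready(a,b), ready(c,c), ready(c,e), ready(e,a)}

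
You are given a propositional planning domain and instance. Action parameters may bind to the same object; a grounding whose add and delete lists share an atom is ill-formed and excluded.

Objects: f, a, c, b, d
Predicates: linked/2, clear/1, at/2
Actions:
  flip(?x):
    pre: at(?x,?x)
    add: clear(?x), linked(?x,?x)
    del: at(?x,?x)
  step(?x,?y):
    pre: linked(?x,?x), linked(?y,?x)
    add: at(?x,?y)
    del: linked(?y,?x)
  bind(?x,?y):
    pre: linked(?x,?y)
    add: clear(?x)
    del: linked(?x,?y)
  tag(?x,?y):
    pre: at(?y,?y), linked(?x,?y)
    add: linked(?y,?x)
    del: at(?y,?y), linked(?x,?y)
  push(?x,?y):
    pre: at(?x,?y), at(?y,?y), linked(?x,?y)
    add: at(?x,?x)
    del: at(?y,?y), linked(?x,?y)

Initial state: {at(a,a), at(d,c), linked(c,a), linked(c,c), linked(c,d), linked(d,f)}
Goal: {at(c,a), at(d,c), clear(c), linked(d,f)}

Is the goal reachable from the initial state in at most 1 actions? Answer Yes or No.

No

1. bind(c,d)  →  {at(a,a), at(d,c), clear(c), linked(c,a), linked(c,c), linked(d,f)}
2. tag(c,a)  →  {at(d,c), clear(c), linked(a,c), linked(c,c), linked(d,f)}
3. step(c,a)  →  {at(c,a), at(d,c), clear(c), linked(c,c), linked(d,f)}
optimal plan length = 3; 3 > 1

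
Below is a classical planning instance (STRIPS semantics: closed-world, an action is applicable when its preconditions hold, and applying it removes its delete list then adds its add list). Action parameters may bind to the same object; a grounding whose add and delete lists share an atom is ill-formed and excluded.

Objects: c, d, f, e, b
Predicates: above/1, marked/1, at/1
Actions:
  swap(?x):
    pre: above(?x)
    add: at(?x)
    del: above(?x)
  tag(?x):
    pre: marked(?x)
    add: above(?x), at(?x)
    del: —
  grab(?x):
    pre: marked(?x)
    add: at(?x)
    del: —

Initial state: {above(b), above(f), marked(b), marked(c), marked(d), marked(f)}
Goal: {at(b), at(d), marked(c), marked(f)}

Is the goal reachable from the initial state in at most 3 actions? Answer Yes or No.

Yes

1. swap(b)  →  {above(f), at(b), marked(b), marked(c), marked(d), marked(f)}
2. tag(d)  →  {above(d), above(f), at(b), at(d), marked(b), marked(c), marked(d), marked(f)}
optimal plan length = 2; 2 ≤ 3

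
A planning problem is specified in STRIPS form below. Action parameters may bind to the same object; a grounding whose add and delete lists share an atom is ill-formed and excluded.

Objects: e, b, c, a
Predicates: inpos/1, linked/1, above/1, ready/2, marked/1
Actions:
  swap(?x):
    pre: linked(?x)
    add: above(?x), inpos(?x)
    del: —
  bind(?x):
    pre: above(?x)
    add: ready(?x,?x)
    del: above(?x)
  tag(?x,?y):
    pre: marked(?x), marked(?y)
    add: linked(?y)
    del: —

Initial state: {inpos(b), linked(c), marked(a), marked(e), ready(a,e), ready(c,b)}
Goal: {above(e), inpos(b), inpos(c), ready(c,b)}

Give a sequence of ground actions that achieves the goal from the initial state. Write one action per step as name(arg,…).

1. swap(c)  →  {above(c), inpos(b), inpos(c), linked(c), marked(a), marked(e), ready(a,e), ready(c,b)}
2. tag(e,e)  →  {above(c), inpos(b), inpos(c), linked(c), linked(e), marked(a), marked(e), ready(a,e), ready(c,b)}
3. swap(e)  →  {above(c), above(e), inpos(b), inpos(c), inpos(e), linked(c), linked(e), marked(a), marked(e), ready(a,e), ready(c,b)}

swap(c); tag(e,e); swap(e)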